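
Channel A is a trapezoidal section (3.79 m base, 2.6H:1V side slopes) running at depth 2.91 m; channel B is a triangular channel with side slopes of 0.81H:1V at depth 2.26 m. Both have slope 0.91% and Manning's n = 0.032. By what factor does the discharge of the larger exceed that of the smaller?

14

Channel A: With bottom width b = 3.79 m and side slope z = 2.6: A = (b + zy)y = (3.79 + 2.6×2.91)×2.91 = 33.05 m²; P = b + 2y√(1+z²) = 3.79 + 2×2.91×2.786 = 20 m. Hydraulic radius R = A/P = 33.05/20 = 1.652 m. Q_A = (1/0.032)·33.05·1.652^(2/3)·√0.0091 = 137.7 m³/s.
Channel B: For a triangular section with side slope z = 0.81: A = zy² = 0.81×2.26² = 4.137 m²; P = 2y√(1+z²) = 2×2.26×1.287 = 5.817 m. Hydraulic radius R = A/P = 4.137/5.817 = 0.7112 m. Q_B = (1/0.032)·4.137·0.7112^(2/3)·√0.0091 = 9.827 m³/s.
The larger discharge is 137.7 m³/s and the smaller is 9.827 m³/s; the ratio is 14.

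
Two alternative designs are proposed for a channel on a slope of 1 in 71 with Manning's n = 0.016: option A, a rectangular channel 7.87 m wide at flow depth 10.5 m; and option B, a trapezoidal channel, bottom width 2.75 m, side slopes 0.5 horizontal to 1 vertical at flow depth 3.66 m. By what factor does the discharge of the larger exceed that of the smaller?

Channel A: Flow area A = b·y = 7.87 × 10.5 = 82.64 m². Wetted perimeter P = b + 2y = 7.87 + 2×10.5 = 28.87 m. Hydraulic radius R = A/P = 82.64/28.87 = 2.862 m. Q_A = (1/0.016)·82.64·2.862^(2/3)·√0.01408 = 1236 m³/s.
Channel B: With bottom width b = 2.75 m and side slope z = 0.5: A = (b + zy)y = (2.75 + 0.5×3.66)×3.66 = 16.76 m²; P = b + 2y√(1+z²) = 2.75 + 2×3.66×1.118 = 10.93 m. Hydraulic radius R = A/P = 16.76/10.93 = 1.533 m. Q_B = (1/0.016)·16.76·1.533^(2/3)·√0.01408 = 165.3 m³/s.
The larger discharge is 1236 m³/s and the smaller is 165.3 m³/s; the ratio is 7.47.

7.47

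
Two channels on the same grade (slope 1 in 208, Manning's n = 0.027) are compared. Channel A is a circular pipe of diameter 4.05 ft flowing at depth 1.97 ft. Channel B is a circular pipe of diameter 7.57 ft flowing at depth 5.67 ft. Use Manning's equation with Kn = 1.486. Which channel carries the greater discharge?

channel B

Channel A: For a circular section of diameter D = 4.05 ft at depth y = 1.97 ft, the central angle is θ = 2 arccos(1 − 2y/D) = 3.087 rad. Then A = (D²/8)(θ − sin θ) = 6.219 ft² and P = Dθ/2 = 6.252 ft. Hydraulic radius R = A/P = 6.219/6.252 = 0.9947 ft. Q_A = (1.486/0.027)·6.219·0.9947^(2/3)·√0.004808 = 23.65 ft³/s.
Channel B: For a circular section of diameter D = 7.57 ft at depth y = 5.67 ft, the central angle is θ = 2 arccos(1 − 2y/D) = 4.184 rad. Then A = (D²/8)(θ − sin θ) = 36.16 ft² and P = Dθ/2 = 15.84 ft. Hydraulic radius R = A/P = 36.16/15.84 = 2.283 ft. Q_B = (1.486/0.027)·36.16·2.283^(2/3)·√0.004808 = 239.3 ft³/s.
Q_A = 23.65 ft³/s vs Q_B = 239.3 ft³/s, so channel B carries more.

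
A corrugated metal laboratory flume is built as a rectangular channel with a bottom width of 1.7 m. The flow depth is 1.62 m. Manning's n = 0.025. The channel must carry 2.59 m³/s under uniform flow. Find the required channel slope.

Flow area A = b·y = 1.7 × 1.62 = 2.754 m². Wetted perimeter P = b + 2y = 1.7 + 2×1.62 = 4.94 m.
Hydraulic radius R = A/P = 2.754/4.94 = 0.5575 m.
From Manning's equation, S = [nQ / (1 A R^(2/3))]² = [0.025 × 2.59 / (1 × 2.754 × 0.5575^(2/3))]² = 0.0012.

S = 0.0012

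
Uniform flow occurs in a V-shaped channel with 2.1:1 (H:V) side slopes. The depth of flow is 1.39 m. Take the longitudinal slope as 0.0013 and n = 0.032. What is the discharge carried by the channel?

For a triangular section with side slope z = 2.1: A = zy² = 2.1×1.39² = 4.057 m²; P = 2y√(1+z²) = 2×1.39×2.326 = 6.466 m.
Hydraulic radius R = A/P = 4.057/6.466 = 0.6275 m.
Manning's equation: Q = (1/n) A R^(2/3) S^(1/2) = (1/0.032) × 4.057 × 0.6275^(2/3) × 0.0013^(1/2) = 3.35 m³/s.

Q = 3.35 m³/s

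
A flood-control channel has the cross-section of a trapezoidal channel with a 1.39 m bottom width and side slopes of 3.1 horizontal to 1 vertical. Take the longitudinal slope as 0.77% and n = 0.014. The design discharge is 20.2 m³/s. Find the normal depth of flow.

y_n = 1.02 m

Manning's equation rearranged: A R^(2/3) = nQ / (1·√S) = 0.014 × 20.2 / (√0.0077) = 3.223.
At y = 1.23 m: A R^(2/3) = 4.952 — high.
At y = 0.8 m: A R^(2/3) = 1.869 — low.
At y = 1.02 m: A R^(2/3) = 3.221 — ≈ 3.223.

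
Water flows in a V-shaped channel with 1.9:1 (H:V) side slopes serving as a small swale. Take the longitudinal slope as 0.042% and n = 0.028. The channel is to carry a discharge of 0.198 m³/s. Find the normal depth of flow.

y_n = 0.59 m

Manning's equation rearranged: A R^(2/3) = nQ / (1·√S) = 0.028 × 0.198 / (√0.00042) = 0.2705.
Trying y = 0.428 m: A R^(2/3) = 0.1148 — too small.
Trying y = 0.698 m: A R^(2/3) = 0.4229 — too large.
Trying y = 0.59 m: A R^(2/3) = 0.2702 — close enough.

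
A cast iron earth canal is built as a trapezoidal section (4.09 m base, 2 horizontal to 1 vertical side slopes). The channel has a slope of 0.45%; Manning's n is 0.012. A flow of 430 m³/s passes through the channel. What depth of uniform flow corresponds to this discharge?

Manning's equation rearranged: A R^(2/3) = nQ / (1·√S) = 0.012 × 430 / (√0.0045) = 76.92.
Trying y = 4.27 m: A R^(2/3) = 94.67 — high.
Trying y = 3.89 m: A R^(2/3) = 76.89 — ≈ 76.92.

y_n = 3.89 m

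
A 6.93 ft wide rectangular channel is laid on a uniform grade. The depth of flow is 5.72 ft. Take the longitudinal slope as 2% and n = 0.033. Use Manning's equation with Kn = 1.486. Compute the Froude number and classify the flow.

Flow area A = b·y = 6.93 × 5.72 = 39.64 ft². Wetted perimeter P = b + 2y = 6.93 + 2×5.72 = 18.37 ft.
Hydraulic radius R = A/P = 39.64/18.37 = 2.158 ft.
V = (1.486/n) R^(2/3) √S = (1.486/0.033) × 2.158^(2/3) × √0.02 = 10.63 ft/s. Hydraulic depth D_h = A/T = 39.64/6.93 = 5.72 ft.
Froude number Fr = V/√(g·D_h) = 10.63/√(32.2×5.72) = 0.784, which is less than 1, so the flow is subcritical.

subcritical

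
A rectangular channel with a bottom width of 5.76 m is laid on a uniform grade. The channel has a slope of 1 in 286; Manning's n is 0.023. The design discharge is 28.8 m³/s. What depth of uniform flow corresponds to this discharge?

y_n = 1.81 m

Manning's equation rearranged: A R^(2/3) = nQ / (1·√S) = 0.023 × 28.8 / (√0.003497) = 11.2.
Trying y = 2.24 m: A R^(2/3) = 15.05 — too large.
Trying y = 1.81 m: A R^(2/3) = 11.19 — ≈ 11.2.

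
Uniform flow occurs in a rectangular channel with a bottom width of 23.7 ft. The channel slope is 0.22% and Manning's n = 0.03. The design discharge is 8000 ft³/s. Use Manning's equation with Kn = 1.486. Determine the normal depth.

Manning's equation rearranged: A R^(2/3) = nQ / (1.486·√S) = 0.03 × 8000 / (1.486 × √0.0022) = 3443.
At y = 23.5 ft: A R^(2/3) = 2205 — short.
At y = 34.1 ft: A R^(2/3) = 3443 — matches.

y_n = 34.1 ft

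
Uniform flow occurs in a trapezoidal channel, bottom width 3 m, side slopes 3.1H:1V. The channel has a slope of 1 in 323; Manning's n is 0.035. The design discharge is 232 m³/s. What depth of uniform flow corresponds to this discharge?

y_n = 4.64 m

Manning's equation rearranged: A R^(2/3) = nQ / (1·√S) = 0.035 × 232 / (√0.003096) = 145.9.
At y = 3.38 m: A R^(2/3) = 67.93 — too small.
At y = 5.53 m: A R^(2/3) = 224.1 — too large.
At y = 4.64 m: A R^(2/3) = 145.7 — close enough.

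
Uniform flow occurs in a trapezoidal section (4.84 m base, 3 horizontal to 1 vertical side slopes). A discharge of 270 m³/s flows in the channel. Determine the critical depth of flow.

At critical depth, Q² T / (g A³) = 1, i.e. A³/T = Q²/g = 270²/9.81 = 7431.
At y = 4.43 m: A³/T = 16490 — too large.
At y = 3.29 m: A³/T = 4612 — too small.
At y = 3.68 m: A³/T = 7413 — close enough.

y_c = 3.68 m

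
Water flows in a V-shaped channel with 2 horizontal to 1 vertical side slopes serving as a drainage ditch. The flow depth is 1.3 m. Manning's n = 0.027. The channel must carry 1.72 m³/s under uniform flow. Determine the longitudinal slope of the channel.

For a triangular section with side slope z = 2: A = zy² = 2×1.3² = 3.38 m²; P = 2y√(1+z²) = 2×1.3×2.236 = 5.814 m.
Hydraulic radius R = A/P = 3.38/5.814 = 0.5814 m.
From Manning's equation, S = [nQ / (1 A R^(2/3))]² = [0.027 × 1.72 / (1 × 3.38 × 0.5814^(2/3))]² = 0.000389.

S = 0.000389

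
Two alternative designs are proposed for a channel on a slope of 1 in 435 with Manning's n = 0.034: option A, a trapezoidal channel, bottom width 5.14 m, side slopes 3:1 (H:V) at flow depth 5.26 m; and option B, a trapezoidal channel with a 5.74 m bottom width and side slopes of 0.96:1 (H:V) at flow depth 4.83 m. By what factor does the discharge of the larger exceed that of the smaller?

2.33

Channel A: With bottom width b = 5.14 m and side slope z = 3: A = (b + zy)y = (5.14 + 3×5.26)×5.26 = 110 m²; P = b + 2y√(1+z²) = 5.14 + 2×5.26×3.162 = 38.41 m. Hydraulic radius R = A/P = 110/38.41 = 2.865 m. Q_A = (1/0.034)·110·2.865^(2/3)·√0.002299 = 313 m³/s.
Channel B: With bottom width b = 5.74 m and side slope z = 0.96: A = (b + zy)y = (5.74 + 0.96×4.83)×4.83 = 50.12 m²; P = b + 2y√(1+z²) = 5.74 + 2×4.83×1.386 = 19.13 m. Hydraulic radius R = A/P = 50.12/19.13 = 2.62 m. Q_B = (1/0.034)·50.12·2.62^(2/3)·√0.002299 = 134.3 m³/s.
The larger discharge is 313 m³/s and the smaller is 134.3 m³/s; the ratio is 2.33.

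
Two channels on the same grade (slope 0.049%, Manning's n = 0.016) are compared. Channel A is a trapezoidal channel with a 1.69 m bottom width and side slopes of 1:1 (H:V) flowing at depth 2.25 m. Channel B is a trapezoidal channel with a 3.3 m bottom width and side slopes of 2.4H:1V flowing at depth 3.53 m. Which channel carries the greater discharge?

Channel A: With bottom width b = 1.69 m and side slope z = 1: A = (b + zy)y = (1.69 + 1×2.25)×2.25 = 8.865 m²; P = b + 2y√(1+z²) = 1.69 + 2×2.25×1.414 = 8.054 m. Hydraulic radius R = A/P = 8.865/8.054 = 1.101 m. Q_A = (1/0.016)·8.865·1.101^(2/3)·√0.00049 = 13.07 m³/s.
Channel B: With bottom width b = 3.3 m and side slope z = 2.4: A = (b + zy)y = (3.3 + 2.4×3.53)×3.53 = 41.56 m²; P = b + 2y√(1+z²) = 3.3 + 2×3.53×2.6 = 21.66 m. Hydraulic radius R = A/P = 41.56/21.66 = 1.919 m. Q_B = (1/0.016)·41.56·1.919^(2/3)·√0.00049 = 88.78 m³/s.
Q_A = 13.07 m³/s vs Q_B = 88.78 m³/s, so channel B carries more.

channel B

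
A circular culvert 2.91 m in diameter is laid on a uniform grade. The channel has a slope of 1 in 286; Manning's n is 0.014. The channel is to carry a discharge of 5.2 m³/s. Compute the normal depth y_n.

y_n = 0.947 m

Manning's equation rearranged: A R^(2/3) = nQ / (1·√S) = 0.014 × 5.2 / (√0.003497) = 1.231.
Try y = 0.679 m: A R^(2/3) = 0.6424 — short.
Try y = 1.07 m: A R^(2/3) = 1.552 — over.
Try y = 0.947 m: A R^(2/3) = 1.232 — close enough.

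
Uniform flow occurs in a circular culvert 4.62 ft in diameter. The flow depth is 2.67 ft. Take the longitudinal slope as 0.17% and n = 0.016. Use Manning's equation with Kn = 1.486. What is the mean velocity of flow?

For a circular section of diameter D = 4.62 ft at depth y = 2.67 ft, the central angle is θ = 2 arccos(1 − 2y/D) = 3.455 rad. Then A = (D²/8)(θ − sin θ) = 10.04 ft² and P = Dθ/2 = 7.98 ft.
Hydraulic radius R = A/P = 10.04/7.98 = 1.258 ft.
From Manning's equation, V = (1.486/n) R^(2/3) S^(1/2) = (1.486/0.016) × 1.258^(2/3) × 0.0017^(1/2) = 4.46 ft/s.

V = 4.46 ft/s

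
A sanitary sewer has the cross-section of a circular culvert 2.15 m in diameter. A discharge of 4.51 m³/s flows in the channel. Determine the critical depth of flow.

y_c = 0.995 m

At critical depth, Q² T / (g A³) = 1, i.e. A³/T = Q²/g = 4.51²/9.81 = 2.073.
Trying y = 1.08 m: A³/T = 2.832 — too large.
Trying y = 0.677 m: A³/T = 0.4706 — too small.
Trying y = 0.995 m: A³/T = 2.07 — matches.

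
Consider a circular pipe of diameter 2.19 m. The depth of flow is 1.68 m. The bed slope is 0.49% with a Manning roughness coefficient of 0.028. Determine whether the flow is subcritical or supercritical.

For a circular section of diameter D = 2.19 m at depth y = 1.68 m, the central angle is θ = 2 arccos(1 − 2y/D) = 4.269 rad. Then A = (D²/8)(θ − sin θ) = 3.101 m² and P = Dθ/2 = 4.674 m.
Hydraulic radius R = A/P = 3.101/4.674 = 0.6633 m.
V = (1/n) R^(2/3) √S = (1/0.028) × 0.6633^(2/3) × √0.0049 = 1.902 m/s. Hydraulic depth D_h = A/T = 3.101/1.851 = 1.675 m.
Froude number Fr = V/√(g·D_h) = 1.902/√(9.81×1.675) = 0.469, which is less than 1, so the flow is subcritical.

subcritical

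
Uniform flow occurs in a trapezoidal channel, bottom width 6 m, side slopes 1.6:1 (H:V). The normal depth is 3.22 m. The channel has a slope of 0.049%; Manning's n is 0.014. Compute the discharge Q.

With bottom width b = 6 m and side slope z = 1.6: A = (b + zy)y = (6 + 1.6×3.22)×3.22 = 35.91 m²; P = b + 2y√(1+z²) = 6 + 2×3.22×1.887 = 18.15 m.
Hydraulic radius R = A/P = 35.91/18.15 = 1.978 m.
Manning's equation: Q = (1/n) A R^(2/3) S^(1/2) = (1/0.014) × 35.91 × 1.978^(2/3) × 0.00049^(1/2) = 89.5 m³/s.

Q = 89.5 m³/s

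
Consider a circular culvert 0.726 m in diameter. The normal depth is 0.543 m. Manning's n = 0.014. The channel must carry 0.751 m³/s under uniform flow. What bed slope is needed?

S = 0.0076

For a circular section of diameter D = 0.726 m at depth y = 0.543 m, the central angle is θ = 2 arccos(1 − 2y/D) = 4.179 rad. Then A = (D²/8)(θ − sin θ) = 0.3321 m² and P = Dθ/2 = 1.517 m.
Hydraulic radius R = A/P = 0.3321/1.517 = 0.2189 m.
From Manning's equation, S = [nQ / (1 A R^(2/3))]² = [0.014 × 0.751 / (1 × 0.3321 × 0.2189^(2/3))]² = 0.0076.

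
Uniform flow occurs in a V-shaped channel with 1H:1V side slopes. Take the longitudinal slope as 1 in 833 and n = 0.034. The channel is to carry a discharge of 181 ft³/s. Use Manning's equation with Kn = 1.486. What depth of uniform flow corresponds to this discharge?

Manning's equation rearranged: A R^(2/3) = nQ / (1.486·√S) = 0.034 × 181 / (1.486 × √0.0012) = 119.5.
At y = 8.99 ft: A R^(2/3) = 174.7 — high.
At y = 5.91 ft: A R^(2/3) = 57.09 — low.
At y = 7.8 ft: A R^(2/3) = 119.6 — matches.

y_n = 7.8 ft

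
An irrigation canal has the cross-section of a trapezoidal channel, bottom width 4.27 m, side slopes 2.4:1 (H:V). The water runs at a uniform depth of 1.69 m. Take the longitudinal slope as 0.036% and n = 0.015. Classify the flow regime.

subcritical

With bottom width b = 4.27 m and side slope z = 2.4: A = (b + zy)y = (4.27 + 2.4×1.69)×1.69 = 14.07 m²; P = b + 2y√(1+z²) = 4.27 + 2×1.69×2.6 = 13.06 m.
Hydraulic radius R = A/P = 14.07/13.06 = 1.078 m.
V = (1/n) R^(2/3) √S = (1/0.015) × 1.078^(2/3) × √0.00036 = 1.33 m/s. Hydraulic depth D_h = A/T = 14.07/12.38 = 1.136 m.
Froude number Fr = V/√(g·D_h) = 1.33/√(9.81×1.136) = 0.398, which is less than 1, so the flow is subcritical.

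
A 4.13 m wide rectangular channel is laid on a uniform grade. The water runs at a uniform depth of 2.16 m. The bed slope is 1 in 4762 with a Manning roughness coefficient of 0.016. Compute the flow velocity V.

Flow area A = b·y = 4.13 × 2.16 = 8.921 m². Wetted perimeter P = b + 2y = 4.13 + 2×2.16 = 8.45 m.
Hydraulic radius R = A/P = 8.921/8.45 = 1.056 m.
From Manning's equation, V = (1/n) R^(2/3) S^(1/2) = (1/0.016) × 1.056^(2/3) × 0.00021^(1/2) = 0.939 m/s.

V = 0.939 m/s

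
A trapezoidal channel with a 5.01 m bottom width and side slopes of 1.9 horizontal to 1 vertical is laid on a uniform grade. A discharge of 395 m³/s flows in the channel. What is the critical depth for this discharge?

y_c = 5 m

At critical depth, Q² T / (g A³) = 1, i.e. A³/T = Q²/g = 395²/9.81 = 15900.
At y = 6.29 m: A³/T = 42000 — too large.
At y = 4.17 m: A³/T = 7521 — too small.
At y = 5 m: A³/T = 15900 — close enough.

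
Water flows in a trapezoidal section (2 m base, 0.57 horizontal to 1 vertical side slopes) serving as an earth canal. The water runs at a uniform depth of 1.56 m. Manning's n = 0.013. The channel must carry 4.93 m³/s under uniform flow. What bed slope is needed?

S = 0.00027

With bottom width b = 2 m and side slope z = 0.57: A = (b + zy)y = (2 + 0.57×1.56)×1.56 = 4.507 m²; P = b + 2y√(1+z²) = 2 + 2×1.56×1.151 = 5.591 m.
Hydraulic radius R = A/P = 4.507/5.591 = 0.8061 m.
From Manning's equation, S = [nQ / (1 A R^(2/3))]² = [0.013 × 4.93 / (1 × 4.507 × 0.8061^(2/3))]² = 0.00027.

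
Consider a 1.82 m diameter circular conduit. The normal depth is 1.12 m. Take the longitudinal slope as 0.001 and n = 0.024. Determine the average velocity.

For a circular section of diameter D = 1.82 m at depth y = 1.12 m, the central angle is θ = 2 arccos(1 − 2y/D) = 3.607 rad. Then A = (D²/8)(θ − sin θ) = 1.68 m² and P = Dθ/2 = 3.283 m.
Hydraulic radius R = A/P = 1.68/3.283 = 0.5116 m.
From Manning's equation, V = (1/n) R^(2/3) S^(1/2) = (1/0.024) × 0.5116^(2/3) × 0.001^(1/2) = 0.843 m/s.

V = 0.843 m/s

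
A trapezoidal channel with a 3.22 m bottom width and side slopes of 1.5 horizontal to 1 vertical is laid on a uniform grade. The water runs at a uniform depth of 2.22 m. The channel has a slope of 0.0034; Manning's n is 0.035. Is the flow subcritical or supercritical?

With bottom width b = 3.22 m and side slope z = 1.5: A = (b + zy)y = (3.22 + 1.5×2.22)×2.22 = 14.54 m²; P = b + 2y√(1+z²) = 3.22 + 2×2.22×1.803 = 11.22 m.
Hydraulic radius R = A/P = 14.54/11.22 = 1.295 m.
V = (1/n) R^(2/3) √S = (1/0.035) × 1.295^(2/3) × √0.0034 = 1.98 m/s. Hydraulic depth D_h = A/T = 14.54/9.88 = 1.472 m.
Froude number Fr = V/√(g·D_h) = 1.98/√(9.81×1.472) = 0.521, which is less than 1, so the flow is subcritical.

subcritical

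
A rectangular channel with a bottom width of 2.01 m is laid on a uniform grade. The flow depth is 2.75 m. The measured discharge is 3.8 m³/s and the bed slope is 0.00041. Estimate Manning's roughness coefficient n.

n = 0.024

Flow area A = b·y = 2.01 × 2.75 = 5.527 m². Wetted perimeter P = b + 2y = 2.01 + 2×2.75 = 7.51 m.
Hydraulic radius R = A/P = 5.527/7.51 = 0.736 m.
Rearranging Manning's equation: n = (1/Q) A R^(2/3) S^(1/2) = (1/3.8) × 5.527 × 0.736^(2/3) × √0.00041 = 0.024.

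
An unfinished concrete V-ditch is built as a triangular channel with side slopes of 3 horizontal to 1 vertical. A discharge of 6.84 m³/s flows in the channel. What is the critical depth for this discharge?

At critical depth, Q² T / (g A³) = 1, i.e. A³/T = Q²/g = 6.84²/9.81 = 4.769.
Try y = 1.18 m: A³/T = 10.29 — too large.
Try y = 0.795 m: A³/T = 1.429 — too small.
Try y = 1.01 m: A³/T = 4.73 — ≈ 4.769.

y_c = 1.01 m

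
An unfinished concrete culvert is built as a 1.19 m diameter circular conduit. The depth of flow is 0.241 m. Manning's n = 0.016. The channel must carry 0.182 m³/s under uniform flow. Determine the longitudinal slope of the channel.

S = 0.00428

For a circular section of diameter D = 1.19 m at depth y = 0.241 m, the central angle is θ = 2 arccos(1 − 2y/D) = 1.867 rad. Then A = (D²/8)(θ − sin θ) = 0.1612 m² and P = Dθ/2 = 1.111 m.
Hydraulic radius R = A/P = 0.1612/1.111 = 0.1451 m.
From Manning's equation, S = [nQ / (1 A R^(2/3))]² = [0.016 × 0.182 / (1 × 0.1612 × 0.1451^(2/3))]² = 0.00428.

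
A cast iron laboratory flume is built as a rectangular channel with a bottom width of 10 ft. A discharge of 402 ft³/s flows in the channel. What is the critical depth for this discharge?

For a rectangular channel, critical depth y_c = (q²/g)^(1/3) where q = Q/b = 402/10 = 40.2 ft²/s.
So y_c = (40.2²/32.2)^(1/3) = 3.69 ft.

y_c = 3.69 ft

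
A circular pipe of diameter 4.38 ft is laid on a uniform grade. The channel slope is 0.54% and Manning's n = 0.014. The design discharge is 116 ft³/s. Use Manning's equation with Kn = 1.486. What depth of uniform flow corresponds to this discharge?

Manning's equation rearranged: A R^(2/3) = nQ / (1.486·√S) = 0.014 × 116 / (1.486 × √0.0054) = 14.87.
Try y = 3.78 ft: A R^(2/3) = 16.67 — high.
Try y = 2.59 ft: A R^(2/3) = 10.52 — low.
Try y = 3.34 ft: A R^(2/3) = 14.88 — close enough.

y_n = 3.34 ft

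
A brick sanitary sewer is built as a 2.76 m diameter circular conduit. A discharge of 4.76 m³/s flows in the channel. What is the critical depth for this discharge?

y_c = 0.949 m

At critical depth, Q² T / (g A³) = 1, i.e. A³/T = Q²/g = 4.76²/9.81 = 2.31.
Try y = 0.734 m: A³/T = 0.8517 — low.
Try y = 1.06 m: A³/T = 3.53 — high.
Try y = 0.949 m: A³/T = 2.305 — matches.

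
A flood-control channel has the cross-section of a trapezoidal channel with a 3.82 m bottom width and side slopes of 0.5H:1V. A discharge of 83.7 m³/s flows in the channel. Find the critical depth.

y_c = 3.16 m

At critical depth, Q² T / (g A³) = 1, i.e. A³/T = Q²/g = 83.7²/9.81 = 714.1.
Trying y = 2.61 m: A³/T = 372.2 — low.
Trying y = 3.67 m: A³/T = 1193 — high.
Trying y = 3.16 m: A³/T = 711.8 — close enough.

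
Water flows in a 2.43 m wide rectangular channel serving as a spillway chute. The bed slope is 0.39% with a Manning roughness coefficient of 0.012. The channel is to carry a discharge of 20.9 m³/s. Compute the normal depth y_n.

Manning's equation rearranged: A R^(2/3) = nQ / (1·√S) = 0.012 × 20.9 / (√0.0039) = 4.016.
At y = 2.34 m: A R^(2/3) = 4.899 — too large.
At y = 1.99 m: A R^(2/3) = 4.007 — matches.

y_n = 1.99 m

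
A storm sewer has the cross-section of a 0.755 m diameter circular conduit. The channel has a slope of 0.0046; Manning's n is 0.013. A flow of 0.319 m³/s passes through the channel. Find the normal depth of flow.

y_n = 0.339 m

Manning's equation rearranged: A R^(2/3) = nQ / (1·√S) = 0.013 × 0.319 / (√0.0046) = 0.06114.
Try y = 0.404 m: A R^(2/3) = 0.0825 — high.
Try y = 0.339 m: A R^(2/3) = 0.06112 — close enough.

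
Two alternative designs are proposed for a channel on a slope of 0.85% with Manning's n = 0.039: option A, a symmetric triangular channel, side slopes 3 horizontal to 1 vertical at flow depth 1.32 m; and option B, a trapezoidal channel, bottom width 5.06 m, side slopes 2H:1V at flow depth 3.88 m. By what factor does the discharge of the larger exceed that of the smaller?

22.1

Channel A: For a triangular section with side slope z = 3: A = zy² = 3×1.32² = 5.227 m²; P = 2y√(1+z²) = 2×1.32×3.162 = 8.348 m. Hydraulic radius R = A/P = 5.227/8.348 = 0.6261 m. Q_A = (1/0.039)·5.227·0.6261^(2/3)·√0.0085 = 9.044 m³/s.
Channel B: With bottom width b = 5.06 m and side slope z = 2: A = (b + zy)y = (5.06 + 2×3.88)×3.88 = 49.74 m²; P = b + 2y√(1+z²) = 5.06 + 2×3.88×2.236 = 22.41 m. Hydraulic radius R = A/P = 49.74/22.41 = 2.219 m. Q_B = (1/0.039)·49.74·2.219^(2/3)·√0.0085 = 200.1 m³/s.
The larger discharge is 200.1 m³/s and the smaller is 9.044 m³/s; the ratio is 22.1.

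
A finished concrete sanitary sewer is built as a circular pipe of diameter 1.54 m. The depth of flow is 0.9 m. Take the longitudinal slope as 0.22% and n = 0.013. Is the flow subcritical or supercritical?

For a circular section of diameter D = 1.54 m at depth y = 0.9 m, the central angle is θ = 2 arccos(1 − 2y/D) = 3.481 rad. Then A = (D²/8)(θ − sin θ) = 1.131 m² and P = Dθ/2 = 2.68 m.
Hydraulic radius R = A/P = 1.131/2.68 = 0.4218 m.
V = (1/n) R^(2/3) √S = (1/0.013) × 0.4218^(2/3) × √0.0022 = 2.029 m/s. Hydraulic depth D_h = A/T = 1.131/1.518 = 0.7448 m.
Froude number Fr = V/√(g·D_h) = 2.029/√(9.81×0.7448) = 0.751, which is less than 1, so the flow is subcritical.

subcritical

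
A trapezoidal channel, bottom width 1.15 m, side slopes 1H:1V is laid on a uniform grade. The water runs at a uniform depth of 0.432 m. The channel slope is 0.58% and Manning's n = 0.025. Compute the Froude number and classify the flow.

With bottom width b = 1.15 m and side slope z = 1: A = (b + zy)y = (1.15 + 1×0.432)×0.432 = 0.6834 m²; P = b + 2y√(1+z²) = 1.15 + 2×0.432×1.414 = 2.372 m.
Hydraulic radius R = A/P = 0.6834/2.372 = 0.2881 m.
V = (1/n) R^(2/3) √S = (1/0.025) × 0.2881^(2/3) × √0.0058 = 1.329 m/s. Hydraulic depth D_h = A/T = 0.6834/2.014 = 0.3393 m.
Froude number Fr = V/√(g·D_h) = 1.329/√(9.81×0.3393) = 0.728, which is less than 1, so the flow is subcritical.

subcritical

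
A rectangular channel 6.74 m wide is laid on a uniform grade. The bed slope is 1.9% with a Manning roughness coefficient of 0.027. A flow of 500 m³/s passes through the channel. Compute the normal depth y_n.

Manning's equation rearranged: A R^(2/3) = nQ / (1·√S) = 0.027 × 500 / (√0.019) = 97.94.
At y = 6.41 m: A R^(2/3) = 73.27 — low.
At y = 8.14 m: A R^(2/3) = 97.89 — close enough.

y_n = 8.14 m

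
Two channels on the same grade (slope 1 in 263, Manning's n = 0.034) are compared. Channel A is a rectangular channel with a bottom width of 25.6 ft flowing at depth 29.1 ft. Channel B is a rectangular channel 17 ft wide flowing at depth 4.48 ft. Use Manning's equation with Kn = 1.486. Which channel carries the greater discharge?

channel A

Channel A: Flow area A = b·y = 25.6 × 29.1 = 745 ft². Wetted perimeter P = b + 2y = 25.6 + 2×29.1 = 83.8 ft. Hydraulic radius R = A/P = 745/83.8 = 8.89 ft. Q_A = (1.486/0.034)·745·8.89^(2/3)·√0.003802 = 8616 ft³/s.
Channel B: Flow area A = b·y = 17 × 4.48 = 76.16 ft². Wetted perimeter P = b + 2y = 17 + 2×4.48 = 25.96 ft. Hydraulic radius R = A/P = 76.16/25.96 = 2.934 ft. Q_B = (1.486/0.034)·76.16·2.934^(2/3)·√0.003802 = 420.6 ft³/s.
Q_A = 8616 ft³/s vs Q_B = 420.6 ft³/s, so channel A carries more.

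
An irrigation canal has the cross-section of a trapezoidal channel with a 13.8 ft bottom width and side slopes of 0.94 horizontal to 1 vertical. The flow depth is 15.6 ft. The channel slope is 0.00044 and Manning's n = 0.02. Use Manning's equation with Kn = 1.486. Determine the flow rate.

With bottom width b = 13.8 ft and side slope z = 0.94: A = (b + zy)y = (13.8 + 0.94×15.6)×15.6 = 444 ft²; P = b + 2y√(1+z²) = 13.8 + 2×15.6×1.372 = 56.62 ft.
Hydraulic radius R = A/P = 444/56.62 = 7.842 ft.
Manning's equation: Q = (1.486/n) A R^(2/3) S^(1/2) = (1.486/0.02) × 444 × 7.842^(2/3) × 0.00044^(1/2) = 2730 ft³/s.

Q = 2730 ft³/s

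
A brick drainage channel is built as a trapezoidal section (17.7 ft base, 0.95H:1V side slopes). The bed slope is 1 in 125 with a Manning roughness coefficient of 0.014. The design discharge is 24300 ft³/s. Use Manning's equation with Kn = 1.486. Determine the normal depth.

y_n = 17.3 ft

Manning's equation rearranged: A R^(2/3) = nQ / (1.486·√S) = 0.014 × 24300 / (1.486 × √0.008) = 2560.
Try y = 15.4 ft: A R^(2/3) = 2037 — too small.
Try y = 17.3 ft: A R^(2/3) = 2560 — matches.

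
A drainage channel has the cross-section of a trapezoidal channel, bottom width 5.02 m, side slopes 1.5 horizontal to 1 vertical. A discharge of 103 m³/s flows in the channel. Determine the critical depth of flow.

At critical depth, Q² T / (g A³) = 1, i.e. A³/T = Q²/g = 103²/9.81 = 1081.
Try y = 3.07 m: A³/T = 1813 — over.
Try y = 2.68 m: A³/T = 1089 — matches.

y_c = 2.68 m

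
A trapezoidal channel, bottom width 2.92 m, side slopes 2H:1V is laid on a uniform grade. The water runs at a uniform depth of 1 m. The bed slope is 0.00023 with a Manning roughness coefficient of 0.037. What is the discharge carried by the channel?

Q = 1.54 m³/s

With bottom width b = 2.92 m and side slope z = 2: A = (b + zy)y = (2.92 + 2×1)×1 = 4.92 m²; P = b + 2y√(1+z²) = 2.92 + 2×1×2.236 = 7.392 m.
Hydraulic radius R = A/P = 4.92/7.392 = 0.6656 m.
Manning's equation: Q = (1/n) A R^(2/3) S^(1/2) = (1/0.037) × 4.92 × 0.6656^(2/3) × 0.00023^(1/2) = 1.54 m³/s.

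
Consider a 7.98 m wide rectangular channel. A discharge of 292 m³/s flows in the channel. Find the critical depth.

For a rectangular channel, critical depth y_c = (q²/g)^(1/3) where q = Q/b = 292/7.98 = 36.59 m²/s.
So y_c = (36.59²/9.81)^(1/3) = 5.15 m.

y_c = 5.15 m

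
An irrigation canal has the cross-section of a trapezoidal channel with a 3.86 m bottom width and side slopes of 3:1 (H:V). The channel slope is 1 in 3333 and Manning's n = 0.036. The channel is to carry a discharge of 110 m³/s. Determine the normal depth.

Manning's equation rearranged: A R^(2/3) = nQ / (1·√S) = 0.036 × 110 / (√0.0003) = 228.6.
At y = 4.55 m: A R^(2/3) = 144.4 — too small.
At y = 5.51 m: A R^(2/3) = 228.6 — ≈ 228.6.

y_n = 5.51 m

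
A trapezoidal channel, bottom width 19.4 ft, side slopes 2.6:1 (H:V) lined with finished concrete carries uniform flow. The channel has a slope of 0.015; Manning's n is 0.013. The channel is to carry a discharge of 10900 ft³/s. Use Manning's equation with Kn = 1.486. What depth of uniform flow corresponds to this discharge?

y_n = 7.28 ft

Manning's equation rearranged: A R^(2/3) = nQ / (1.486·√S) = 0.013 × 10900 / (1.486 × √0.015) = 778.6.
Try y = 5.25 ft: A R^(2/3) = 405 — low.
Try y = 7.28 ft: A R^(2/3) = 777.8 — close enough.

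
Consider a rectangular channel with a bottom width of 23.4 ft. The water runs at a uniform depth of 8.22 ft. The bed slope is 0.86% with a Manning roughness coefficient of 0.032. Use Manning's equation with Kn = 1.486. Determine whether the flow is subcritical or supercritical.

Flow area A = b·y = 23.4 × 8.22 = 192.3 ft². Wetted perimeter P = b + 2y = 23.4 + 2×8.22 = 39.84 ft.
Hydraulic radius R = A/P = 192.3/39.84 = 4.828 ft.
V = (1.486/n) R^(2/3) √S = (1.486/0.032) × 4.828^(2/3) × √0.0086 = 12.3 ft/s. Hydraulic depth D_h = A/T = 192.3/23.4 = 8.22 ft.
Froude number Fr = V/√(g·D_h) = 12.3/√(32.2×8.22) = 0.756, which is less than 1, so the flow is subcritical.

subcritical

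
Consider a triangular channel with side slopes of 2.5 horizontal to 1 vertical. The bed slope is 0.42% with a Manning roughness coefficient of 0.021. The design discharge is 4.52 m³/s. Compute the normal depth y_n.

Manning's equation rearranged: A R^(2/3) = nQ / (1·√S) = 0.021 × 4.52 / (√0.0042) = 1.465.
At y = 1.14 m: A R^(2/3) = 2.126 — too large.
At y = 0.707 m: A R^(2/3) = 0.5946 — too small.
At y = 0.991 m: A R^(2/3) = 1.463 — ≈ 1.465.

y_n = 0.991 m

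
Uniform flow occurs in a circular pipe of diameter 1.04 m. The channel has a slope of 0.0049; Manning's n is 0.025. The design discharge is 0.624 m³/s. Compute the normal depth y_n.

y_n = 0.607 m

Manning's equation rearranged: A R^(2/3) = nQ / (1·√S) = 0.025 × 0.624 / (√0.0049) = 0.2229.
Trying y = 0.684 m: A R^(2/3) = 0.2662 — too large.
Trying y = 0.469 m: A R^(2/3) = 0.1447 — too small.
Trying y = 0.607 m: A R^(2/3) = 0.2228 — ≈ 0.2229.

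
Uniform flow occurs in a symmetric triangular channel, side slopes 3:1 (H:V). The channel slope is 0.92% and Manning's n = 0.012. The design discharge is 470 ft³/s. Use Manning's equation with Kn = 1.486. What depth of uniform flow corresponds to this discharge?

Manning's equation rearranged: A R^(2/3) = nQ / (1.486·√S) = 0.012 × 470 / (1.486 × √0.0092) = 39.57.
At y = 2.28 ft: A R^(2/3) = 16.43 — short.
At y = 3.73 ft: A R^(2/3) = 61.06 — over.
At y = 3.17 ft: A R^(2/3) = 39.57 — close enough.

y_n = 3.17 ft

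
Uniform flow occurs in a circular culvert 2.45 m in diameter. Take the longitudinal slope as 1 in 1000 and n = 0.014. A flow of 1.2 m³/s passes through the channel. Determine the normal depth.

Manning's equation rearranged: A R^(2/3) = nQ / (1·√S) = 0.014 × 1.2 / (√0.001) = 0.5313.
Try y = 0.526 m: A R^(2/3) = 0.3436 — short.
Try y = 0.729 m: A R^(2/3) = 0.6554 — over.
Try y = 0.655 m: A R^(2/3) = 0.5317 — ≈ 0.5313.

y_n = 0.655 m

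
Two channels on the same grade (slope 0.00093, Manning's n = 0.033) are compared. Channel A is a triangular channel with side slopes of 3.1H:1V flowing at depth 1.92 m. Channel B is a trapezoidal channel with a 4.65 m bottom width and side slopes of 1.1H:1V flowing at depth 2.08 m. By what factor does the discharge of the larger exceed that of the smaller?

Channel A: For a triangular section with side slope z = 3.1: A = zy² = 3.1×1.92² = 11.43 m²; P = 2y√(1+z²) = 2×1.92×3.257 = 12.51 m. Hydraulic radius R = A/P = 11.43/12.51 = 0.9136 m. Q_A = (1/0.033)·11.43·0.9136^(2/3)·√0.00093 = 9.944 m³/s.
Channel B: With bottom width b = 4.65 m and side slope z = 1.1: A = (b + zy)y = (4.65 + 1.1×2.08)×2.08 = 14.43 m²; P = b + 2y√(1+z²) = 4.65 + 2×2.08×1.487 = 10.83 m. Hydraulic radius R = A/P = 14.43/10.83 = 1.332 m. Q_B = (1/0.033)·14.43·1.332^(2/3)·√0.00093 = 16.14 m³/s.
The larger discharge is 16.14 m³/s and the smaller is 9.944 m³/s; the ratio is 1.62.

1.62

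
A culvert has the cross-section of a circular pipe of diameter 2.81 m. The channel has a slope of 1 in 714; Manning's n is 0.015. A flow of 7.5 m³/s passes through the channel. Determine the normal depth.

y_n = 1.59 m

Manning's equation rearranged: A R^(2/3) = nQ / (1·√S) = 0.015 × 7.5 / (√0.001401) = 3.006.
At y = 1.41 m: A R^(2/3) = 2.465 — low.
At y = 1.88 m: A R^(2/3) = 3.861 — high.
At y = 1.59 m: A R^(2/3) = 3.004 — matches.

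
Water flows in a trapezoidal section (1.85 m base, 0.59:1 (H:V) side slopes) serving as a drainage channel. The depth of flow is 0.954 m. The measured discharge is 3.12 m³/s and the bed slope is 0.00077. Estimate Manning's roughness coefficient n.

With bottom width b = 1.85 m and side slope z = 0.59: A = (b + zy)y = (1.85 + 0.59×0.954)×0.954 = 2.302 m²; P = b + 2y√(1+z²) = 1.85 + 2×0.954×1.161 = 4.065 m.
Hydraulic radius R = A/P = 2.302/4.065 = 0.5662 m.
Rearranging Manning's equation: n = (1/Q) A R^(2/3) S^(1/2) = (1/3.12) × 2.302 × 0.5662^(2/3) × √0.00077 = 0.014.

n = 0.014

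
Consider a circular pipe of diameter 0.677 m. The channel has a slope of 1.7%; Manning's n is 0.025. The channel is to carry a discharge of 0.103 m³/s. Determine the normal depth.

y_n = 0.194 m

Manning's equation rearranged: A R^(2/3) = nQ / (1·√S) = 0.025 × 0.103 / (√0.017) = 0.01975.
At y = 0.239 m: A R^(2/3) = 0.02943 — too large.
At y = 0.167 m: A R^(2/3) = 0.01469 — too small.
At y = 0.194 m: A R^(2/3) = 0.01973 — matches.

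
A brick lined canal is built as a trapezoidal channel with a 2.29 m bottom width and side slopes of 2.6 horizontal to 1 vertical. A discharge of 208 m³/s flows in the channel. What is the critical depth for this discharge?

y_c = 3.79 m

At critical depth, Q² T / (g A³) = 1, i.e. A³/T = Q²/g = 208²/9.81 = 4410.
Try y = 2.58 m: A³/T = 796.6 — too small.
Try y = 4.73 m: A³/T = 12220 — too large.
Try y = 3.79 m: A³/T = 4432 — ≈ 4410.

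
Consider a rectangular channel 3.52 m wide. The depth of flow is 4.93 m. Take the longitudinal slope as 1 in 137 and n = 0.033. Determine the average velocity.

V = 3.08 m/s

Flow area A = b·y = 3.52 × 4.93 = 17.35 m². Wetted perimeter P = b + 2y = 3.52 + 2×4.93 = 13.38 m.
Hydraulic radius R = A/P = 17.35/13.38 = 1.297 m.
From Manning's equation, V = (1/n) R^(2/3) S^(1/2) = (1/0.033) × 1.297^(2/3) × 0.007299^(1/2) = 3.08 m/s.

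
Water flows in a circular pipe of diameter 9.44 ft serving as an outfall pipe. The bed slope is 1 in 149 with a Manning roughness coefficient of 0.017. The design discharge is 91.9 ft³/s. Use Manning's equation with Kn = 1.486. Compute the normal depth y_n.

Manning's equation rearranged: A R^(2/3) = nQ / (1.486·√S) = 0.017 × 91.9 / (1.486 × √0.006711) = 12.83.
At y = 1.72 ft: A R^(2/3) = 8.99 — too small.
At y = 2.05 ft: A R^(2/3) = 12.83 — matches.

y_n = 2.05 ft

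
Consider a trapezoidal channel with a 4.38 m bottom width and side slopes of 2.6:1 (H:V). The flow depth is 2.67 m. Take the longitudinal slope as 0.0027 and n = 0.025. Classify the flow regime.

With bottom width b = 4.38 m and side slope z = 2.6: A = (b + zy)y = (4.38 + 2.6×2.67)×2.67 = 30.23 m²; P = b + 2y√(1+z²) = 4.38 + 2×2.67×2.786 = 19.26 m.
Hydraulic radius R = A/P = 30.23/19.26 = 1.57 m.
V = (1/n) R^(2/3) √S = (1/0.025) × 1.57^(2/3) × √0.0027 = 2.808 m/s. Hydraulic depth D_h = A/T = 30.23/18.26 = 1.655 m.
Froude number Fr = V/√(g·D_h) = 2.808/√(9.81×1.655) = 0.697, which is less than 1, so the flow is subcritical.

subcritical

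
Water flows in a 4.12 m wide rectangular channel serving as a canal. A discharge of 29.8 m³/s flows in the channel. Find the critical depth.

For a rectangular channel, critical depth y_c = (q²/g)^(1/3) where q = Q/b = 29.8/4.12 = 7.233 m²/s.
So y_c = (7.233²/9.81)^(1/3) = 1.75 m.

y_c = 1.75 m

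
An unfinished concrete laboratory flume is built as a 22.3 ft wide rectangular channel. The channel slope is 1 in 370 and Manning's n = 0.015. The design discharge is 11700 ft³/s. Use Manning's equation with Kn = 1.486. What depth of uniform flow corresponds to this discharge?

y_n = 25.9 ft

Manning's equation rearranged: A R^(2/3) = nQ / (1.486·√S) = 0.015 × 11700 / (1.486 × √0.002703) = 2272.
Trying y = 19.5 ft: A R^(2/3) = 1605 — too small.
Trying y = 31.1 ft: A R^(2/3) = 2822 — too large.
Trying y = 25.9 ft: A R^(2/3) = 2271 — ≈ 2272.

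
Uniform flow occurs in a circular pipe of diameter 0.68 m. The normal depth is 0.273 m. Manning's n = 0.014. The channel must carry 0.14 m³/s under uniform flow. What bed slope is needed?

S = 0.00269

For a circular section of diameter D = 0.68 m at depth y = 0.273 m, the central angle is θ = 2 arccos(1 − 2y/D) = 2.745 rad. Then A = (D²/8)(θ − sin θ) = 0.1363 m² and P = Dθ/2 = 0.9333 m.
Hydraulic radius R = A/P = 0.1363/0.9333 = 0.1461 m.
From Manning's equation, S = [nQ / (1 A R^(2/3))]² = [0.014 × 0.14 / (1 × 0.1363 × 0.1461^(2/3))]² = 0.00269.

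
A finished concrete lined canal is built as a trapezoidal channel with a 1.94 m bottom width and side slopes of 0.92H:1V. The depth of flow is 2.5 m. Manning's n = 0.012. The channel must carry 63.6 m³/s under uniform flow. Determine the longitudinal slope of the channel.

With bottom width b = 1.94 m and side slope z = 0.92: A = (b + zy)y = (1.94 + 0.92×2.5)×2.5 = 10.6 m²; P = b + 2y√(1+z²) = 1.94 + 2×2.5×1.359 = 8.734 m.
Hydraulic radius R = A/P = 10.6/8.734 = 1.214 m.
From Manning's equation, S = [nQ / (1 A R^(2/3))]² = [0.012 × 63.6 / (1 × 10.6 × 1.214^(2/3))]² = 0.004.

S = 0.004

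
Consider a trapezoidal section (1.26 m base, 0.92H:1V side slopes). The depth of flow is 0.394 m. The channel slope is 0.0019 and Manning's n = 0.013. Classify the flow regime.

subcritical

With bottom width b = 1.26 m and side slope z = 0.92: A = (b + zy)y = (1.26 + 0.92×0.394)×0.394 = 0.6393 m²; P = b + 2y√(1+z²) = 1.26 + 2×0.394×1.359 = 2.331 m.
Hydraulic radius R = A/P = 0.6393/2.331 = 0.2743 m.
V = (1/n) R^(2/3) √S = (1/0.013) × 0.2743^(2/3) × √0.0019 = 1.415 m/s. Hydraulic depth D_h = A/T = 0.6393/1.985 = 0.3221 m.
Froude number Fr = V/√(g·D_h) = 1.415/√(9.81×0.3221) = 0.796, which is less than 1, so the flow is subcritical.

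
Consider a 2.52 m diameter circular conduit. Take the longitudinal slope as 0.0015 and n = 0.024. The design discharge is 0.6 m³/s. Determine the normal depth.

Manning's equation rearranged: A R^(2/3) = nQ / (1·√S) = 0.024 × 0.6 / (√0.0015) = 0.3718.
At y = 0.38 m: A R^(2/3) = 0.1801 — too small.
At y = 0.608 m: A R^(2/3) = 0.4679 — too large.
At y = 0.542 m: A R^(2/3) = 0.3717 — ≈ 0.3718.

y_n = 0.542 m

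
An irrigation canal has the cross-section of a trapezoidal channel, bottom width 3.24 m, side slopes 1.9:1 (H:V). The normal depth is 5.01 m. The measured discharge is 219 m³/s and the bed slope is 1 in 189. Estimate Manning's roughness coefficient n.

n = 0.04

With bottom width b = 3.24 m and side slope z = 1.9: A = (b + zy)y = (3.24 + 1.9×5.01)×5.01 = 63.92 m²; P = b + 2y√(1+z²) = 3.24 + 2×5.01×2.147 = 24.75 m.
Hydraulic radius R = A/P = 63.92/24.75 = 2.582 m.
Rearranging Manning's equation: n = (1/Q) A R^(2/3) S^(1/2) = (1/219) × 63.92 × 2.582^(2/3) × √0.005291 = 0.04.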